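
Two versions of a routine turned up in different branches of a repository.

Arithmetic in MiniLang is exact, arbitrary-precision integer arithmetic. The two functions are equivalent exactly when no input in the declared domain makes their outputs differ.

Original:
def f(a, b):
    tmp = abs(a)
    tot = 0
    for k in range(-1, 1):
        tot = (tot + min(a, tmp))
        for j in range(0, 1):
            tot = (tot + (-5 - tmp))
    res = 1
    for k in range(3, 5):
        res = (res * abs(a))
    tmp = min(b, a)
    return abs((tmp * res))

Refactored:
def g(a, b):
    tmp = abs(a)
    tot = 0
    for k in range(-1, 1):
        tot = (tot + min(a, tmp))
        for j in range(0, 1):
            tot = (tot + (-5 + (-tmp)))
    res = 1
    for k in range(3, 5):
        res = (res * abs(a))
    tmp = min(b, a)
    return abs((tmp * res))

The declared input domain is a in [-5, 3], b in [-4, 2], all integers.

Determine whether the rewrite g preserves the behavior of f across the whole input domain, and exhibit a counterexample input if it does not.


Differences: arithmetic usage differs — yet all 63 inputs agree.
verdict: equivalent


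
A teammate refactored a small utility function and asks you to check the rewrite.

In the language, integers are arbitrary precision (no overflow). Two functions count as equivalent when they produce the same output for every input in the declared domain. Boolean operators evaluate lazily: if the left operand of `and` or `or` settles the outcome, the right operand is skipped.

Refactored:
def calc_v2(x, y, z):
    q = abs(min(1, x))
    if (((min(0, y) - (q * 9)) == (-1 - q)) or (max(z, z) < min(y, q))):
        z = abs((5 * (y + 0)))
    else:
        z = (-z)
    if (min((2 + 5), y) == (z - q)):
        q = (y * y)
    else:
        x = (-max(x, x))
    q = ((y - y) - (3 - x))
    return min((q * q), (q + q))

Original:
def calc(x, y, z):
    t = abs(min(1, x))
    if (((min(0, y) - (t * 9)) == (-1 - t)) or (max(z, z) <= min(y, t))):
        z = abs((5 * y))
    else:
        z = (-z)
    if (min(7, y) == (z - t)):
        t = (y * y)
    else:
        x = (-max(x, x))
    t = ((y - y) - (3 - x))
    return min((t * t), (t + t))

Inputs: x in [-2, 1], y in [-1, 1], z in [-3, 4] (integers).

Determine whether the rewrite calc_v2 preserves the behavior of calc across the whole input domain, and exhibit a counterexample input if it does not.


These are not equivalent — on x=-2, y=-1, z=-1 the outputs split (-2 vs -10).
calc: t=2, then (((min(0, y) - (t * 9)) == (-1 - t)) or (max(z, z) <= min(y, t))) is true, then z=5, then (min(7, y) == (z - t)) is false, then x=2, then t=-1, then returns -2
calc_v2: q=2, then (((min(0, y) - (q * 9)) == (-1 - q)) or (max(z, z) < min(y, q))) is false, then z=1, then (min((2 + 5), y) == (z - q)) is true, then q=1, then q=-5, then returns -10
verdict: not equivalent; witness: x=-2, y=-1, z=-1


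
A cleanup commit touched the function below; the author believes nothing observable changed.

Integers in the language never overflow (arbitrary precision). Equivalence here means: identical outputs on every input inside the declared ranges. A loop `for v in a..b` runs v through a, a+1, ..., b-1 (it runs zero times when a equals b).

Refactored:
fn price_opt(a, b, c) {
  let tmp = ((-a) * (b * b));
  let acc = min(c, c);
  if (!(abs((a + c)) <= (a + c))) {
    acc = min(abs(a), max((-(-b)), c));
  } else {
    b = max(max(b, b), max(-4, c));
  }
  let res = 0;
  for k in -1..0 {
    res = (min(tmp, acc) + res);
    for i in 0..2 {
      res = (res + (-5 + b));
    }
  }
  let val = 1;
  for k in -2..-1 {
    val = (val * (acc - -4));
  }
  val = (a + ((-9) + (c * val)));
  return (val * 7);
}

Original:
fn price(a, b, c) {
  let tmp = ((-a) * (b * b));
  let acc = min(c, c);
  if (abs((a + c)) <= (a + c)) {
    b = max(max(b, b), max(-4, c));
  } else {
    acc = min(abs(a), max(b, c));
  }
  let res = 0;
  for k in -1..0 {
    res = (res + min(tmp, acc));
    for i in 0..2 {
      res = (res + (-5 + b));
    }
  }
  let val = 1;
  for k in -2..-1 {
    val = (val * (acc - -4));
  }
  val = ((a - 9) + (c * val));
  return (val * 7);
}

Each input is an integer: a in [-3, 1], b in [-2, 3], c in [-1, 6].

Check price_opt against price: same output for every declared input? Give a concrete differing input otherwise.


Comparing the listings, the differences include: boolean connective usage differs, plus arithmetic usage differs.
As a probe, take a=-1, b=3, c=0: price runs tmp becomes 9; next acc becomes 0; next (abs((a + c)) <= (a + c)) evaluates to false; next acc becomes 1; next res becomes 0; next at k=-1:; next res becomes 1; next at i=0:; next res becomes -1; next at i=1:; next res becomes -3; next val becomes 1; next at k=-2:; next val becomes 5; next val becomes -10; next final value -70; price_opt runs tmp becomes 9; next acc becomes 0; next (!(abs((a + c)) <= (a + c))) evaluates to true; next acc becomes 1; next res becomes 0; next at k=-1:; next res becomes 1; next at i=0:; next res becomes -1; next at i=1:; next res becomes -3; next val becomes 1; next at k=-2:; next val becomes 5; next val becomes -10; next final value -70; both end at -70.
An exhaustive pass over the 240 declared inputs shows identical outputs.
verdict: equivalent


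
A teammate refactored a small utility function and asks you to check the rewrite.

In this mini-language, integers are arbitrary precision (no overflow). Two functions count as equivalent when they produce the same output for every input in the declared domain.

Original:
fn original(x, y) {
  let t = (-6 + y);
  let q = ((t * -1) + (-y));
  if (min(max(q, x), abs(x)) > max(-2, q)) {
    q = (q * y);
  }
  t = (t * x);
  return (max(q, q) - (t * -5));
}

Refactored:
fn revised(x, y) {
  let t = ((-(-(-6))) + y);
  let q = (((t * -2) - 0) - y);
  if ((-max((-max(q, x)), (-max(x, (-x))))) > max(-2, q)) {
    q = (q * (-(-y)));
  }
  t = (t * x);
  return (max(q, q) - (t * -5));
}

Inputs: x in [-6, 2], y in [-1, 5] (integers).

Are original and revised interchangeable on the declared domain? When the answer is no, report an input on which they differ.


Take x=-6, y=-1.
original: t becomes -7; next q becomes 8; next (min(max(q, x), abs(x)) > max(-2, q)) evaluates to false; next t becomes 42; next final value 218
revised: t becomes -7; next q becomes 15; next ((-max((-max(q, x)), (-max(x, (-x))))) > max(-2, q)) evaluates to false; next t becomes 42; next final value 225
218 and 225 differ, so these are not the same function on this domain.
verdict: not equivalent; witness: x=-6, y=-1


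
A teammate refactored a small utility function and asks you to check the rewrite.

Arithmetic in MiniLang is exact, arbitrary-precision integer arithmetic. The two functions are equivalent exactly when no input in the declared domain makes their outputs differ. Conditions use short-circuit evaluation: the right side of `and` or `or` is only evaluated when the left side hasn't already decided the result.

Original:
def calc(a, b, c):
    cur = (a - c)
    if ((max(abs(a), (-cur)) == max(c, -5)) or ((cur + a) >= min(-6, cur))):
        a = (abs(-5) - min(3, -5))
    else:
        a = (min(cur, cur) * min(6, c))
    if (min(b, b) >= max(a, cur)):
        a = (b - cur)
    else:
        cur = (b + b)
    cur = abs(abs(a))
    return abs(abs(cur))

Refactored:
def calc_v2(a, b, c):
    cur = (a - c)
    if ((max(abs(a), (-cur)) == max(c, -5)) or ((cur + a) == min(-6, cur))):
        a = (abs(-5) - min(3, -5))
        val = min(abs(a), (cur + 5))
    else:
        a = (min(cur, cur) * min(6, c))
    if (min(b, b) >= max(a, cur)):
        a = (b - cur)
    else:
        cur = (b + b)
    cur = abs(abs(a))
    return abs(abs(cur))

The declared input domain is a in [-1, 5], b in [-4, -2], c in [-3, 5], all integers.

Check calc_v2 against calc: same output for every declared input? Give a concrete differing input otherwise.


a=-1, b=-4, c=-3 yields 10 from calc but 6 from calc_v2.
verdict: not equivalent; witness: a=-1, b=-4, c=-3


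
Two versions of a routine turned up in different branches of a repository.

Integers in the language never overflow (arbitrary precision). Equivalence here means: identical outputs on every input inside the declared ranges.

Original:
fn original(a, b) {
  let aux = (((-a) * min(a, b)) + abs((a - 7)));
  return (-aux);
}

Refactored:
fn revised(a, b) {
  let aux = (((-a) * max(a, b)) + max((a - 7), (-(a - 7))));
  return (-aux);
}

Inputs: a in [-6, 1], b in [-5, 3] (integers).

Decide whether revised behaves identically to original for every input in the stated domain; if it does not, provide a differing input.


Evaluate both at a=-6, b=-5.
original: aux becomes -23; next final value 23
revised: aux becomes -17; next final value 17
23 and 17 differ, so these are not the same function on this domain.
verdict: not equivalent; witness: a=-6, b=-5


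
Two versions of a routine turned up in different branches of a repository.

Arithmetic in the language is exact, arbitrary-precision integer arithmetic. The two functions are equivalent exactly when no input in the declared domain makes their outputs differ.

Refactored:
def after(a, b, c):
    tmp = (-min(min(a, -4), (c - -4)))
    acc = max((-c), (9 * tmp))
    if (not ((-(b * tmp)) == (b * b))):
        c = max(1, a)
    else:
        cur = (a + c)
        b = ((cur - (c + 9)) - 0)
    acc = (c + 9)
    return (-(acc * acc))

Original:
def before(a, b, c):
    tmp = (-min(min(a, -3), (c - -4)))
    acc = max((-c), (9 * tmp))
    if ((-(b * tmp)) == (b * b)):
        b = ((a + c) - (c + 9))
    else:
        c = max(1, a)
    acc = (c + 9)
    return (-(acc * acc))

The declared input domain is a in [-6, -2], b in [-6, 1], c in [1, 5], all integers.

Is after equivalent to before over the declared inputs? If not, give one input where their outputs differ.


Try a=-3, b=-4, c=2.
before: tmp = 3; acc = 27; ((-(b * tmp)) == (b * b)) -> false; c = 1; acc = 10; return -100
after: tmp = 4; acc = 36; (not ((-(b * tmp)) == (b * b))) -> false; cur = -1; b = -12; acc = 11; return -121
-100 against -121: the behavior changed.
verdict: not equivalent; witness: a=-3, b=-4, c=2


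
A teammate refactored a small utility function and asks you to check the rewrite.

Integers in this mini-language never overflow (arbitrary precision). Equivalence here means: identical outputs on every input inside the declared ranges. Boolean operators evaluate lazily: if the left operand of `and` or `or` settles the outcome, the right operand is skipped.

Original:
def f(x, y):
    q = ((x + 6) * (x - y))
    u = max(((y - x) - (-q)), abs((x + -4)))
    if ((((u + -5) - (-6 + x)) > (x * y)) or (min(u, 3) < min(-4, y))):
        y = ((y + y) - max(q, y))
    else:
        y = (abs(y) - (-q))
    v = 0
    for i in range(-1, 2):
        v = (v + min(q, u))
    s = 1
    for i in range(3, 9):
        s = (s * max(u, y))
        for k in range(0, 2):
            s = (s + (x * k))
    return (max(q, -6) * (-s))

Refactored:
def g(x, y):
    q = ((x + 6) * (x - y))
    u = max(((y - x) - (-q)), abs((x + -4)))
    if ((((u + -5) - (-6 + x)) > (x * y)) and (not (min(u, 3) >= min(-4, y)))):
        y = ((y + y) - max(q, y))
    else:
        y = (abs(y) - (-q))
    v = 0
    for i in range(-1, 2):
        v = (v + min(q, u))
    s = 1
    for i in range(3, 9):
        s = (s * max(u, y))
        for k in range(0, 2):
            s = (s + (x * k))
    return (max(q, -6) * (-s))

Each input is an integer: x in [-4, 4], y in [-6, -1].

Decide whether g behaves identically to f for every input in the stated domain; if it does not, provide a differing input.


Evaluate both at x=-2, y=-6.
f: q becomes 16; next u becomes 12; next ((((u + -5) - (-6 + x)) > (x * y)) or (min(u, 3) < min(-4, y))) evaluates to true; next y becomes -28; next v becomes 0; next at i=-1:; next v becomes 12; next at i=0:; next v becomes 24; next at i=1:; next v becomes 36; next s becomes 1; next at i=3:; next s becomes 12; next at k=0:; next s becomes 12; next at k=1:; next s becomes 10; next at i=4:; next s becomes 120; next at k=0:; next s becomes 120; next at k=1:; next s becomes 118; next at i=5:; next s becomes 1416; next at k=0:; next s becomes 1416; next at k=1:; next s becomes 1414; next at i=6:; next s becomes 16968; next at k=0:; next s becomes 16968; next at k=1:; next s becomes 16966; next at i=7:; next s becomes 203592; next at k=0:; next s becomes 203592; next at k=1:; next s becomes 203590; next at i=8:; next s becomes 2443080; next at k=0:; next s becomes 2443080; next at k=1:; next s becomes 2443078; next final value -39089248
g: q becomes 16; next u becomes 12; next ((((u + -5) - (-6 + x)) > (x * y)) and (not (min(u, 3) >= min(-4, y)))) evaluates to false; next y becomes 22; next v becomes 0; next at i=-1:; next v becomes 12; next at i=0:; next v becomes 24; next at i=1:; next v becomes 36; next s becomes 1; next at i=3:; next s becomes 22; next at k=0:; next s becomes 22; next at k=1:; next s becomes 20; next at i=4:; next s becomes 440; next at k=0:; next s becomes 440; next at k=1:; next s becomes 438; next at i=5:; next s becomes 9636; next at k=0:; next s becomes 9636; next at k=1:; next s becomes 9634; next at i=6:; next s becomes 211948; next at k=0:; next s becomes 211948; next at k=1:; next s becomes 211946; next at i=7:; next s becomes 4662812; next at k=0:; next s becomes 4662812; next at k=1:; next s becomes 4662810; next at i=8:; next s becomes 102581820; next at k=0:; next s becomes 102581820; next at k=1:; next s becomes 102581818; next final value -1641309088
-39089248 vs -1641309088 — the two versions disagree here.
verdict: not equivalent; witness: x=-2, y=-6


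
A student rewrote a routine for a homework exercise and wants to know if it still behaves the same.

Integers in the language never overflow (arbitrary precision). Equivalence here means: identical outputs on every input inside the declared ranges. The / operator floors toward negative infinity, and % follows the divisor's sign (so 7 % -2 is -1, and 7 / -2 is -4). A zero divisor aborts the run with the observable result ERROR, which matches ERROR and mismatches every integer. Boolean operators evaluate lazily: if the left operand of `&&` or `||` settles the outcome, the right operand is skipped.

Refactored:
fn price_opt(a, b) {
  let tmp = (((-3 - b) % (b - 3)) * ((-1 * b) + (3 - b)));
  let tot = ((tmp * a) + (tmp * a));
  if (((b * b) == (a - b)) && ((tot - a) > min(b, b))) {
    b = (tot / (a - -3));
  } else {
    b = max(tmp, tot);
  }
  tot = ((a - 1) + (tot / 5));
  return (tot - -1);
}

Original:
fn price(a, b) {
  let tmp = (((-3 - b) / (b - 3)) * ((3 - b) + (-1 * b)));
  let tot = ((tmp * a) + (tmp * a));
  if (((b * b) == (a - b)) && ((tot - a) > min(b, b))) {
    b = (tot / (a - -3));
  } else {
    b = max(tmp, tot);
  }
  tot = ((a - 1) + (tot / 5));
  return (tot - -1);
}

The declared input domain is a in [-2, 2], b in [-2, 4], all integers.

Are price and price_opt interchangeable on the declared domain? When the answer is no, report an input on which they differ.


There is a counterexample at a=-2, b=-2: -2 on one side, 3 on the other.
price: tmp := 0 | tot := 0 | (((b * b) == (a - b)) && ((tot - a) > min(b, b))): false | b := 0 | tot := -3 | result -2
price_opt: tmp := -7 | tot := 28 | (((b * b) == (a - b)) && ((tot - a) > min(b, b))): false | b := 28 | tot := 2 | result 3
verdict: not equivalent; witness: a=-2, b=-2


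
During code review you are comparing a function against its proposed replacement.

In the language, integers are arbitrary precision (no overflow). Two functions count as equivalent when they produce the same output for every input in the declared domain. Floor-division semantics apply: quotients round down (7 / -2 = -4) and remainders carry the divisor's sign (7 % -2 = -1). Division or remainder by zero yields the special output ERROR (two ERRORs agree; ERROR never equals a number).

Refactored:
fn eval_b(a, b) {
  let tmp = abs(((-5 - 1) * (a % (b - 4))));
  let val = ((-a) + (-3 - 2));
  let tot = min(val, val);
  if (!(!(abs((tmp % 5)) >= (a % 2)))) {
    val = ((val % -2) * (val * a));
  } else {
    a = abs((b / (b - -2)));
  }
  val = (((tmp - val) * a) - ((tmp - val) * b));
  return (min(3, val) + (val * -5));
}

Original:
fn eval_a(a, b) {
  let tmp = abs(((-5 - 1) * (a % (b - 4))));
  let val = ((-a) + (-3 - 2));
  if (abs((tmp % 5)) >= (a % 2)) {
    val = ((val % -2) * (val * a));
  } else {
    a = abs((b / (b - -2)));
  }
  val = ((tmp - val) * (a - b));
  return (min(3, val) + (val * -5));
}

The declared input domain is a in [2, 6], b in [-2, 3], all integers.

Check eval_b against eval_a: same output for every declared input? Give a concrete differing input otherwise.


This is a faithful refactor — arithmetic usage differs; min/max/abs usage differs; boolean connective usage differs; statement counts differ; local variable names differ, but the computed results match everywhere.
Spot check at a=3, b=1 — eval_a: tmp = 0; val = -8; (abs((tmp % 5)) >= (a % 2)) -> false; a = 0; val = -8; return 32. eval_b: tmp = 0; val = -8; tot = -8; (!(!(abs((tmp % 5)) >= (a % 2)))) -> false; a = 0; val = -8; return 32. Both give 32.
Sweeping the whole domain (30 inputs) finds no disagreement.
verdict: equivalent


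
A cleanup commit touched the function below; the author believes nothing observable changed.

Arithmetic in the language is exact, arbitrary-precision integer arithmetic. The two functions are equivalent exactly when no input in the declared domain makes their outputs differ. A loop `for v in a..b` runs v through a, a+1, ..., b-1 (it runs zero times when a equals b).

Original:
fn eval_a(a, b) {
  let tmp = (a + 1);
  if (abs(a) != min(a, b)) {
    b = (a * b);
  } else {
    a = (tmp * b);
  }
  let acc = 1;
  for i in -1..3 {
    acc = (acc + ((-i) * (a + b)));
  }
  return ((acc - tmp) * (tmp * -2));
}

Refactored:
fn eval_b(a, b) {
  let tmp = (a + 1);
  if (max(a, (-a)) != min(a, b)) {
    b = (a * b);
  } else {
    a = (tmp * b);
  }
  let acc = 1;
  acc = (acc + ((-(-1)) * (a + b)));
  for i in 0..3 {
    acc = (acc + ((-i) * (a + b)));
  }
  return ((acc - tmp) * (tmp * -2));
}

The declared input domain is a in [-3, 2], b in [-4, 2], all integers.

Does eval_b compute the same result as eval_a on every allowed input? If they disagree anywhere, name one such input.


Differences: constant usage differs; also min/max/abs usage differs; also arithmetic usage differs; also loop structure differs; also statement counts differ — yet all 42 inputs agree.
verdict: equivalent


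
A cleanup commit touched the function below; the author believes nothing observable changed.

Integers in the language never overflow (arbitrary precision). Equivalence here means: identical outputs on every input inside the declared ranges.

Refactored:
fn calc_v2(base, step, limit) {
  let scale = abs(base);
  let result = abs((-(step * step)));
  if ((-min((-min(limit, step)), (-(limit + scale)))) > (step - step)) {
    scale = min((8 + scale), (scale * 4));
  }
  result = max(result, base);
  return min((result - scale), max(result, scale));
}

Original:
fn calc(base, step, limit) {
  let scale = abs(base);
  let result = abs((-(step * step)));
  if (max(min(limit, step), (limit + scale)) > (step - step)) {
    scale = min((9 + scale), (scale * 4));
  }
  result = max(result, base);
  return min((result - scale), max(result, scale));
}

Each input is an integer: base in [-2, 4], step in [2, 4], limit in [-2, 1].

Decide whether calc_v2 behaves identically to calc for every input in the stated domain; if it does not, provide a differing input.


Try base=3, step=2, limit=-2.
calc: scale = 3; result = 4; (max(min(limit, step), (limit + scale)) > (step - step)) -> true; scale = 12; result = 4; return -8
calc_v2: scale = 3; result = 4; ((-min((-min(limit, step)), (-(limit + scale)))) > (step - step)) -> true; scale = 11; result = 4; return -7
-8 != -7, so the rewrite changes behavior.
verdict: not equivalent; witness: base=3, step=2, limit=-2


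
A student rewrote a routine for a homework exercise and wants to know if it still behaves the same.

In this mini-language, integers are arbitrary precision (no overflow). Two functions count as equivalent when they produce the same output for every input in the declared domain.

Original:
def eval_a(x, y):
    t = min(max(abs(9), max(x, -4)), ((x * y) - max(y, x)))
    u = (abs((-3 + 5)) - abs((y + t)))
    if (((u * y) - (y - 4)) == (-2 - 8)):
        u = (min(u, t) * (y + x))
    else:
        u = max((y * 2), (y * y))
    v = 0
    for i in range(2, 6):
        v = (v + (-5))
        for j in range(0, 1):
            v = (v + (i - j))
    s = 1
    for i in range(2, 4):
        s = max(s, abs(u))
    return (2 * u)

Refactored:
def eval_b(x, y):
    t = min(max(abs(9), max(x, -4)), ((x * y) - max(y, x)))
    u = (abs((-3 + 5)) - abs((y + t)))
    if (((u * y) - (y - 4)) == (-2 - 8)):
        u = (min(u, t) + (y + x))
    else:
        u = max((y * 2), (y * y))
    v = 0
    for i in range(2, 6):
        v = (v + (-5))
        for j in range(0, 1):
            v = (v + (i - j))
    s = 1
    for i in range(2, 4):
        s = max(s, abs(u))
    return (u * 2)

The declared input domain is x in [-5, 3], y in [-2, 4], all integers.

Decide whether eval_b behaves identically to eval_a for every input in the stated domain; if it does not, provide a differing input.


Run the pair on x=-4, y=2.
eval_a: t becomes -10; next u becomes -6; next (((u * y) - (y - 4)) == (-2 - 8)) evaluates to true; next u becomes 20; next v becomes 0; next at i=2:; next v becomes -5; next at j=0:; next v becomes -3; next at i=3:; next v becomes -8; next at j=0:; next v becomes -5; next at i=4:; next v becomes -10; next at j=0:; next v becomes -6; next at i=5:; next v becomes -11; next at j=0:; next v becomes -6; next s becomes 1; next at i=2:; next s becomes 20; next at i=3:; next s becomes 20; next final value 40
eval_b: t becomes -10; next u becomes -6; next (((u * y) - (y - 4)) == (-2 - 8)) evaluates to true; next u becomes -12; next v becomes 0; next at i=2:; next v becomes -5; next at j=0:; next v becomes -3; next at i=3:; next v becomes -8; next at j=0:; next v becomes -5; next at i=4:; next v becomes -10; next at j=0:; next v becomes -6; next at i=5:; next v becomes -11; next at j=0:; next v becomes -6; next s becomes 1; next at i=2:; next s becomes 12; next at i=3:; next s becomes 12; next final value -24
40 != -24, so the rewrite changes behavior.
verdict: not equivalent; witness: x=-4, y=2


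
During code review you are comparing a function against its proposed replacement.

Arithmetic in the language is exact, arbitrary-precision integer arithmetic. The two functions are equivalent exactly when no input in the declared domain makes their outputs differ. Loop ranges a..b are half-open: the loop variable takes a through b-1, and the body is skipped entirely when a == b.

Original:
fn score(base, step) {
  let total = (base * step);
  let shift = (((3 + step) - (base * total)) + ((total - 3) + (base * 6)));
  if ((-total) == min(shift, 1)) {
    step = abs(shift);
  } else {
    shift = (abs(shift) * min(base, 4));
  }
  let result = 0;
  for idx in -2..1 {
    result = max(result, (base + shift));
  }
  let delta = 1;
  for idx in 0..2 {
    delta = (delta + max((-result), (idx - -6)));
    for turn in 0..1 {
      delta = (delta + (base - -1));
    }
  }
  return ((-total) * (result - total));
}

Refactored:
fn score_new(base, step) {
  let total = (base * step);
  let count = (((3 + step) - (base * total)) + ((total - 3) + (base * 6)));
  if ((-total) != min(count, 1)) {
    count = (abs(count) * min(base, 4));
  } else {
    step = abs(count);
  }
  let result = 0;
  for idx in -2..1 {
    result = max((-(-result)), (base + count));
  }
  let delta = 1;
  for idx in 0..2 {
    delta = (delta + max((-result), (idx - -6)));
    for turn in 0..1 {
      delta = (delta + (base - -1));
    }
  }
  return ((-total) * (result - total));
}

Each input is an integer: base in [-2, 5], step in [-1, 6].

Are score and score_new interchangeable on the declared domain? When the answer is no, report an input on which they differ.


This is a faithful refactor — comparison usage differs, and local variable names differ, but the computed results match everywhere.
As a probe, take base=3, step=5: score runs total = 15; shift = -7; ((-total) == min(shift, 1)) -> false; shift = 21; result = 0; [idx=-2]; result = 24; [idx=-1]; result = 24; [idx=0]; result = 24; delta = 1; [idx=0]; delta = 7; [turn=0]; delta = 11; [idx=1]; delta = 18; [turn=0]; delta = 22; return -135; score_new runs total = 15; count = -7; ((-total) != min(count, 1)) -> true; count = 21; result = 0; [idx=-2]; result = 24; [idx=-1]; result = 24; [idx=0]; result = 24; delta = 1; [idx=0]; delta = 7; [turn=0]; delta = 11; [idx=1]; delta = 18; [turn=0]; delta = 22; return -135; both end at -135.
An exhaustive pass over the 64 declared inputs shows identical outputs.
verdict: equivalent


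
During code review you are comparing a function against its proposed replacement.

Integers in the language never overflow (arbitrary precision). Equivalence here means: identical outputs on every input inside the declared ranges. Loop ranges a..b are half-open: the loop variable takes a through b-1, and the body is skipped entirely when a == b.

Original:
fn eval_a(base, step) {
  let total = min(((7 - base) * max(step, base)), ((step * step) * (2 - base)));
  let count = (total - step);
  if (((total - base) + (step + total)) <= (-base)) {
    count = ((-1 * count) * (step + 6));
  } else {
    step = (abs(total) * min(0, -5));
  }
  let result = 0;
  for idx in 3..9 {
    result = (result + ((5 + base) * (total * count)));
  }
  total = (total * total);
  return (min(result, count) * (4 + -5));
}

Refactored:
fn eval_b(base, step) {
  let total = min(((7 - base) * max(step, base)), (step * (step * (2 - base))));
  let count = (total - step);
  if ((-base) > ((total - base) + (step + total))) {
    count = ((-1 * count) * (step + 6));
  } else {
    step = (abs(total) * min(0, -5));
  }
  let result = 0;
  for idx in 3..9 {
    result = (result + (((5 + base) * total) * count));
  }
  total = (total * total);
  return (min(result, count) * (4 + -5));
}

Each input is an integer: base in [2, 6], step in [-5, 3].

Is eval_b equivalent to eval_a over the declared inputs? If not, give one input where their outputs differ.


Equivalent. The suspicious-looking change has no observable effect anywhere in the declared ranges.
Across all 45 domain points the two functions coincide.
Tracing base=5, step=-2: eval_a: total := -12 | count := -10 | (((total - base) + (step + total)) <= (-base)): true | count := 40 | result := 0 | iter idx=3: | result := -4800 | iter idx=4: | result := -9600 | iter idx=5: | result := -14400 | iter idx=6: | result := -19200 | iter idx=7: | result := -24000 | iter idx=8: | result := -28800 | total := 144 | result 28800 | eval_b: total := -12 | count := -10 | ((-base) > ((total - base) + (step + total))): true | count := 40 | result := 0 | iter idx=3: | result := -4800 | iter idx=4: | result := -9600 | iter idx=5: | result := -14400 | iter idx=6: | result := -19200 | iter idx=7: | result := -24000 | iter idx=8: | result := -28800 | total := 144 | result 28800 — matching result 28800.
verdict: equivalent


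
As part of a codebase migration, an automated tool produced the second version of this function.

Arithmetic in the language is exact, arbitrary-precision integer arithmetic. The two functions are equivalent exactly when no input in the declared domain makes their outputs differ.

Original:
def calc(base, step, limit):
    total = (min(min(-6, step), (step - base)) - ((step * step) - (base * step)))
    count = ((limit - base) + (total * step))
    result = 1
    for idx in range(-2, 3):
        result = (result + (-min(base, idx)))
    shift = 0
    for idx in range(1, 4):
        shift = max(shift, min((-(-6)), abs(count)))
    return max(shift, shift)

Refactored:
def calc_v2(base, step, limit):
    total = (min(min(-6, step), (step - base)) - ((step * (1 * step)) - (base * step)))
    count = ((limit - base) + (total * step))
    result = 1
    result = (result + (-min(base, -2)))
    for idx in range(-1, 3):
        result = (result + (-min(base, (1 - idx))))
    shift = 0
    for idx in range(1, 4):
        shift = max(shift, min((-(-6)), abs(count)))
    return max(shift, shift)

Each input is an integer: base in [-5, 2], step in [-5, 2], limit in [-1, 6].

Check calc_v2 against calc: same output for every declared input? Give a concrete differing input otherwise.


This is a faithful refactor — loop structure differs; and arithmetic usage differs; and constant usage differs; and statement counts differ; and min/max/abs usage differs, but the computed results match everywhere.
One worked example (base=-1, step=-1, limit=5) — calc: total := -6 | count := 12 | result := 1 | iter idx=-2: | result := 3 | iter idx=-1: | result := 4 | iter idx=0: | result := 5 | iter idx=1: | result := 6 | iter idx=2: | result := 7 | shift := 0 | iter idx=1: | shift := 6 | iter idx=2: | shift := 6 | iter idx=3: | shift := 6 | result 6; calc_v2: total := -6 | count := 12 | result := 1 | result := 3 | iter idx=-1: | result := 4 | iter idx=0: | result := 5 | iter idx=1: | result := 6 | iter idx=2: | result := 7 | shift := 0 | iter idx=1: | shift := 6 | iter idx=2: | shift := 6 | iter idx=3: | shift := 6 | result 6; agreement on 6.
Checked all 512 inputs in the declared domain: the outputs agree on every one.
verdict: equivalent


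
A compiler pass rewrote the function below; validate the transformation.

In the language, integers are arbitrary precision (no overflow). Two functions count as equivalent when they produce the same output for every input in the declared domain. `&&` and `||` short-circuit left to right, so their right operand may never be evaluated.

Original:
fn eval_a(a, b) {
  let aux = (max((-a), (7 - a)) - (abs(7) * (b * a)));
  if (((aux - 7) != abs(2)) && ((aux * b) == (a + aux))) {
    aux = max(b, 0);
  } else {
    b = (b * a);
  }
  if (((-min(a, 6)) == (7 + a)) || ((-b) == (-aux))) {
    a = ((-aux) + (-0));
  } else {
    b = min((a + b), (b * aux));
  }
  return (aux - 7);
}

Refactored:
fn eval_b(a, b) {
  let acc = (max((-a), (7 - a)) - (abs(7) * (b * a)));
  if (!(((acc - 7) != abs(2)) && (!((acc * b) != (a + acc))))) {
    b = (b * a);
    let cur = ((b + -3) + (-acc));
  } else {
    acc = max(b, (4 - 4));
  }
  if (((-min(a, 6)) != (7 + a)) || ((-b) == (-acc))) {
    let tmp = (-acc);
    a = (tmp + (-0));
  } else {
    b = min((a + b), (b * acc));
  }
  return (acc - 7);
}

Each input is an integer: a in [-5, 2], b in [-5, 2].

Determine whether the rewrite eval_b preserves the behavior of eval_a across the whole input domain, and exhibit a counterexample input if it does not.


Equivalent. Although `((-min(a, 6)) == (7 + a))` became `((-min(a, 6)) != (7 + a))`, no input in the stated domain can expose it.
Every one of the 64 inputs gives matching results.
Spot check at a=-1, b=-2 — eval_a: aux=-6, then (((aux - 7) != abs(2)) && ((aux * b) == (a + aux))) is false, then b=2, then (((-min(a, 6)) == (7 + a)) || ((-b) == (-aux))) is false, then b=-12, then returns -13. eval_b: acc=-6, then (!(((acc - 7) != abs(2)) && (!((acc * b) != (a + acc))))) is true, then b=2, then cur=5, then (((-min(a, 6)) != (7 + a)) || ((-b) == (-acc))) is true, then tmp=6, then a=6, then returns -13. Both give -13.
verdict: equivalent


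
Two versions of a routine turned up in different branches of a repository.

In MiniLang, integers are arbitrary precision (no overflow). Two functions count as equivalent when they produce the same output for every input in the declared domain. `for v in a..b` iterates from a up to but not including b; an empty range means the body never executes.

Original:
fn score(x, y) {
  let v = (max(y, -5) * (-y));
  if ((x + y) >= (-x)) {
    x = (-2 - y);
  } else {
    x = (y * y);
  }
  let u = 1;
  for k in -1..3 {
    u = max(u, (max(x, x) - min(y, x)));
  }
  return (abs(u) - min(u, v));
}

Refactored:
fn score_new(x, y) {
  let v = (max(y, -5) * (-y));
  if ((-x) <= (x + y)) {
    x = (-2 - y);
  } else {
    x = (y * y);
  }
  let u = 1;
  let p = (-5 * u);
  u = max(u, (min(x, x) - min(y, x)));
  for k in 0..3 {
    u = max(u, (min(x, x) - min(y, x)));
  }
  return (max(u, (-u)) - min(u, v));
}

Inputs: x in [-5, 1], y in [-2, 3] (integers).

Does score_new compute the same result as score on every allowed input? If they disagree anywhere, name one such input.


The one real change (`max(x, x)` became `min(x, x)`) has no effect anywhere in the declared ranges; all 42 inputs agree.
verdict: equivalent


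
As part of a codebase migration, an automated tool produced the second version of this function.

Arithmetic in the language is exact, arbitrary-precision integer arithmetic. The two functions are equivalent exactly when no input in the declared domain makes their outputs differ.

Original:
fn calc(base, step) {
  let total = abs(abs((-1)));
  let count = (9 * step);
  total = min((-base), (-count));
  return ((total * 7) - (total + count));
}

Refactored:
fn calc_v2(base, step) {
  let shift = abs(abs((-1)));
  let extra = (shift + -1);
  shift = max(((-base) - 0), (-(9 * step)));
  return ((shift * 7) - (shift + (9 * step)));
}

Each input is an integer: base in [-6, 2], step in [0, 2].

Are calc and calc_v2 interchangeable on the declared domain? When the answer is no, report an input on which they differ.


On input base=-6, step=0, calc returns 0 while calc_v2 returns 36.
verdict: not equivalent; witness: base=-6, step=0


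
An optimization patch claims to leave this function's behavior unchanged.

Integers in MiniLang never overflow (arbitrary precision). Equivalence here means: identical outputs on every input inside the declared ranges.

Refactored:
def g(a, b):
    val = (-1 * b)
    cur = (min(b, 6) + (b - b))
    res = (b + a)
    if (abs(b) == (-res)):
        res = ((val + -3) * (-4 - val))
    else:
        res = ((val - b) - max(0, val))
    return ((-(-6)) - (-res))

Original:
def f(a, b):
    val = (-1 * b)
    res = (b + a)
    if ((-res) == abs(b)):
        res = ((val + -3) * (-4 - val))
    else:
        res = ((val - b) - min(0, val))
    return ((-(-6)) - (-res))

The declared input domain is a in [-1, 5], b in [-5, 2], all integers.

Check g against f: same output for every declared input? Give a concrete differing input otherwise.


Try a=-1, b=-5.
f: val := 5 | res := -6 | ((-res) == abs(b)): false | res := 10 | result 16
g: val := 5 | cur := -5 | res := -6 | (abs(b) == (-res)): false | res := 5 | result 11
16 and 11 differ, so these are not the same function on this domain.
verdict: not equivalent; witness: a=-1, b=-5


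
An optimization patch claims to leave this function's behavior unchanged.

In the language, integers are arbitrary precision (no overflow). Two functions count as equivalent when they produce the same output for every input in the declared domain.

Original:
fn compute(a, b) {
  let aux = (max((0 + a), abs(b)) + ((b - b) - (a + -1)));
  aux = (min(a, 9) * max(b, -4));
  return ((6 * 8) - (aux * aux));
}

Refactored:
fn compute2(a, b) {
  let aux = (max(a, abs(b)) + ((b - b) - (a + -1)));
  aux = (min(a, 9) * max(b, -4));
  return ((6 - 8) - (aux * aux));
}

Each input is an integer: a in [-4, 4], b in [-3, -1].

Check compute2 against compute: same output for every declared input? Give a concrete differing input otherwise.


a=-4, b=-3 yields -96 from compute but -146 from compute2.
verdict: not equivalent; witness: a=-4, b=-3


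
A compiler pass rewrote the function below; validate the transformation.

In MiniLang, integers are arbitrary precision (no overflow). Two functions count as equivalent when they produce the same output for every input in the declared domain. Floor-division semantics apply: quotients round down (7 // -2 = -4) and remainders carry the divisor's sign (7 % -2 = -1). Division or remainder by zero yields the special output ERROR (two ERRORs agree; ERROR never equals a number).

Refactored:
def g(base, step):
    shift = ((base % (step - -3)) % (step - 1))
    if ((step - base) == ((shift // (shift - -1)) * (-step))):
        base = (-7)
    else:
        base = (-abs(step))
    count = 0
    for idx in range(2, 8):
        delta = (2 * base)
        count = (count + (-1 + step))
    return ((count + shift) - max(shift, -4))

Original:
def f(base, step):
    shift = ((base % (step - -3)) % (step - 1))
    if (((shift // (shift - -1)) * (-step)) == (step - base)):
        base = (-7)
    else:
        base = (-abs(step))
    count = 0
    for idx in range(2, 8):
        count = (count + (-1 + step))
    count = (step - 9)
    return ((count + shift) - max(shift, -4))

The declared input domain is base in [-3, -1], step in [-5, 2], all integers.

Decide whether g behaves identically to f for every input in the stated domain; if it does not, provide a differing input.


Consider the input base=-3, step=-4.
f: shift = 0; (((shift // (shift - -1)) * (-step)) == (step - base)) -> false; base = -4; count = 0; [idx=2]; count = -5; [idx=3]; count = -10; [idx=4]; count = -15; [idx=5]; count = -20; [idx=6]; count = -25; [idx=7]; count = -30; count = -13; return -13
g: shift = 0; ((step - base) == ((shift // (shift - -1)) * (-step))) -> false; base = -4; count = 0; [idx=2]; delta = -8; count = -5; [idx=3]; delta = -8; count = -10; [idx=4]; delta = -8; count = -15; [idx=5]; delta = -8; count = -20; [idx=6]; delta = -8; count = -25; [idx=7]; delta = -8; count = -30; return -30
-13 != -30, so the rewrite changes behavior.
verdict: not equivalent; witness: base=-3, step=-4


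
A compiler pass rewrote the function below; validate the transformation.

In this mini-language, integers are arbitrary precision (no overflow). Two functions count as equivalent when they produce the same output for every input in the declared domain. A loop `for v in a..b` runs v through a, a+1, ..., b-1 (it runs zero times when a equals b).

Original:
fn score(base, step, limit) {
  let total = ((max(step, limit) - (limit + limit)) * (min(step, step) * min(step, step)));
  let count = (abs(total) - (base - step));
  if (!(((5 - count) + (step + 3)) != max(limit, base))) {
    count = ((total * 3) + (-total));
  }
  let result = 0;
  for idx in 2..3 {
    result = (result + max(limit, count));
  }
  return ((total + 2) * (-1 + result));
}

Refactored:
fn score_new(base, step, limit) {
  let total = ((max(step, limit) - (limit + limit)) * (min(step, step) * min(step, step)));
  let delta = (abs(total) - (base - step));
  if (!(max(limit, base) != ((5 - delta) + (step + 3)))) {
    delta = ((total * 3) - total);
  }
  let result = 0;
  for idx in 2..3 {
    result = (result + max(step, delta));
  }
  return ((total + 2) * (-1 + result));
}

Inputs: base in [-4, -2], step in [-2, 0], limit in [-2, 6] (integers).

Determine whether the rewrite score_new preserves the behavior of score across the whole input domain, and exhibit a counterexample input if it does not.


The rewrite breaks on base=-4, step=0, limit=4, where the results are 6 and -2.
score: total becomes 0; next count becomes 4; next (!(((5 - count) + (step + 3)) != max(limit, base))) evaluates to true; next count becomes 0; next result becomes 0; next at idx=2:; next result becomes 4; next final value 6
score_new: total becomes 0; next delta becomes 4; next (!(max(limit, base) != ((5 - delta) + (step + 3)))) evaluates to true; next delta becomes 0; next result becomes 0; next at idx=2:; next result becomes 0; next final value -2
verdict: not equivalent; witness: base=-4, step=0, limit=4


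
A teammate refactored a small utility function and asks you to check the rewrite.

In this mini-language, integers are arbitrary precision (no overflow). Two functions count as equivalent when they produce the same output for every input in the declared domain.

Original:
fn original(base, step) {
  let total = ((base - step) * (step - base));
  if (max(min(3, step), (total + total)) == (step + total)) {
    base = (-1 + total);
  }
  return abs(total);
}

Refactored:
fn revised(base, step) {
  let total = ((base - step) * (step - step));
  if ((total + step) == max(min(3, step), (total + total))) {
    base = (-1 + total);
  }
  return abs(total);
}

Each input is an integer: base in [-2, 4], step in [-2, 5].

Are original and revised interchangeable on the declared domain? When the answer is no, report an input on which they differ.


Not equivalent: base=-2, step=-1 separates them (1 vs 0).
original: total=-1, then (max(min(3, step), (total + total)) == (step + total)) is false, then returns 1
revised: total=0, then ((total + step) == max(min(3, step), (total + total))) is false, then returns 0
verdict: not equivalent; witness: base=-2, step=-1
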